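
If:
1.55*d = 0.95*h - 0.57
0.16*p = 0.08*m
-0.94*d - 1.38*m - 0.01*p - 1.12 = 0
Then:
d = -2.9468085106383*p - 1.19148936170213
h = -4.80795072788354*p - 1.34400895856663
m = 2.0*p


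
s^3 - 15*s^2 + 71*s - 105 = (s - 7)*(s - 5)*(s - 3)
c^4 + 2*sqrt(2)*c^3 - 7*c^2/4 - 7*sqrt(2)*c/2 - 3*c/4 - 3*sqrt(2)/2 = (c - 3/2)*(c + 1/2)*(c + 1)*(c + 2*sqrt(2))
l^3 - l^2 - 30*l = l*(l - 6)*(l + 5)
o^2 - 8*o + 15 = (o - 5)*(o - 3)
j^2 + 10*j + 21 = (j + 3)*(j + 7)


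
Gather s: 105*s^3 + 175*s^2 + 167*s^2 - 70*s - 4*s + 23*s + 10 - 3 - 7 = 105*s^3 + 342*s^2 - 51*s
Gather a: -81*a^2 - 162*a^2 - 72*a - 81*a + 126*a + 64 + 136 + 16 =-243*a^2 - 27*a + 216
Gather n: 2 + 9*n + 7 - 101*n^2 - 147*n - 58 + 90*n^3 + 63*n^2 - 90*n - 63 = 90*n^3 - 38*n^2 - 228*n - 112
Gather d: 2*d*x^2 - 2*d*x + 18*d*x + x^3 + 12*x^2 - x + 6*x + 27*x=d*(2*x^2 + 16*x) + x^3 + 12*x^2 + 32*x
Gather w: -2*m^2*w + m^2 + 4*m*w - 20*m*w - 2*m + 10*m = m^2 + 8*m + w*(-2*m^2 - 16*m)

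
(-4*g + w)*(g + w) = -4*g^2 - 3*g*w + w^2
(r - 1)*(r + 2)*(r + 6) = r^3 + 7*r^2 + 4*r - 12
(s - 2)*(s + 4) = s^2 + 2*s - 8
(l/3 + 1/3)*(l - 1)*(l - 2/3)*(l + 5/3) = l^4/3 + l^3/3 - 19*l^2/27 - l/3 + 10/27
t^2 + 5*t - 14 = (t - 2)*(t + 7)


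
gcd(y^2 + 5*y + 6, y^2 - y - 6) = y + 2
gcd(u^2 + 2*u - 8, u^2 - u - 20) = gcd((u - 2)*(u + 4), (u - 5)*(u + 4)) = u + 4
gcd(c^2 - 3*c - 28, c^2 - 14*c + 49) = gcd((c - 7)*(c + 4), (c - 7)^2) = c - 7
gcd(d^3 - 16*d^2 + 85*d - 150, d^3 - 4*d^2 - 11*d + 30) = d - 5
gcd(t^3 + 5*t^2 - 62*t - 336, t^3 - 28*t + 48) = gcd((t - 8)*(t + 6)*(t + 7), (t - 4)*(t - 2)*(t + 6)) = t + 6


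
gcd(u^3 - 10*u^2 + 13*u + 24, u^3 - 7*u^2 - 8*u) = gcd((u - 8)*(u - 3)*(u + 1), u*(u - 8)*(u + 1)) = u^2 - 7*u - 8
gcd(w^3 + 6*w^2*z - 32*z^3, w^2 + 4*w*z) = w + 4*z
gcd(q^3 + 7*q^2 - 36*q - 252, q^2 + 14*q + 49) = q + 7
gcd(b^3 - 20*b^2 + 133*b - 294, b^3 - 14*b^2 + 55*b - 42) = b^2 - 13*b + 42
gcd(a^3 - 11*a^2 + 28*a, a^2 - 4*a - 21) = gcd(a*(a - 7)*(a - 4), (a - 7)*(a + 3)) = a - 7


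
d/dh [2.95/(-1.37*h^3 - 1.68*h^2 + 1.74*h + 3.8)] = (12.1245*h^2 + 9.912*h - 5.133)/(1.37*h^3 + 1.68*h^2 - 1.74*h - 3.8)^2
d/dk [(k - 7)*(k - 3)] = 2*k - 10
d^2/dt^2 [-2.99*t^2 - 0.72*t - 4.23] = -5.98000000000000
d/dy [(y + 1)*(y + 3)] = 2*y + 4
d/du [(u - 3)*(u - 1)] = 2*u - 4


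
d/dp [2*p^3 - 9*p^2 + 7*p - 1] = 6*p^2 - 18*p + 7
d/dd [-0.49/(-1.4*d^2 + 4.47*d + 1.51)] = (2.1903 - 1.372*d)/(-1.4*d^2 + 4.47*d + 1.51)^2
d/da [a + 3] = 1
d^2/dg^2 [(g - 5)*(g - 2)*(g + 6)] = 6*g - 2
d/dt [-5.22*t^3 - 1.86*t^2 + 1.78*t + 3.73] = -15.66*t^2 - 3.72*t + 1.78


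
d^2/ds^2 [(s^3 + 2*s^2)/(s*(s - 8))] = 160/(s^3 - 24*s^2 + 192*s - 512)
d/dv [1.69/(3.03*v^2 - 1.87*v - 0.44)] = (3.1603 - 10.2414*v)/(-3.03*v^2 + 1.87*v + 0.44)^2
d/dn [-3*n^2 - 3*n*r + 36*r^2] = -6*n - 3*r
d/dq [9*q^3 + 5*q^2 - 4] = q*(27*q + 10)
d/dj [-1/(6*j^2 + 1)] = 12*j/(6*j^2 + 1)^2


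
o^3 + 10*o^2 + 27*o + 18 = (o + 1)*(o + 3)*(o + 6)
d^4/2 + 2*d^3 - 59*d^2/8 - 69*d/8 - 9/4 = (d/2 + 1/4)*(d - 3)*(d + 1/2)*(d + 6)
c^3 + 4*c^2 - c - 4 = (c - 1)*(c + 1)*(c + 4)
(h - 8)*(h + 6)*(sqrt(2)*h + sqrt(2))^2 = 2*h^4 - 102*h^2 - 196*h - 96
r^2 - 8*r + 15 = (r - 5)*(r - 3)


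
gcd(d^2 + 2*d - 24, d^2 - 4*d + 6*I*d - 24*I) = d - 4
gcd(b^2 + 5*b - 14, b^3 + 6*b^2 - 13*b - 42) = b + 7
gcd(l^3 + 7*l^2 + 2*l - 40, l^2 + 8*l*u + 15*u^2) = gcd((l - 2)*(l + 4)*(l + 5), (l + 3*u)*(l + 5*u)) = 1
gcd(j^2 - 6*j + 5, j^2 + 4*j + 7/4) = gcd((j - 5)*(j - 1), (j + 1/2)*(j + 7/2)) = 1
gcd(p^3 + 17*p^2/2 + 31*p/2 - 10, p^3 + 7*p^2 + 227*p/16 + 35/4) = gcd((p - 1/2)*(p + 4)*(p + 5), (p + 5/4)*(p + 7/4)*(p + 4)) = p + 4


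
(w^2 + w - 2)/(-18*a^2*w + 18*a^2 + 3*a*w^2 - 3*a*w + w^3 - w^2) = (w + 2)/(-18*a^2 + 3*a*w + w^2)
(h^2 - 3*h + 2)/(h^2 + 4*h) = (h^2 - 3*h + 2)/(h*(h + 4))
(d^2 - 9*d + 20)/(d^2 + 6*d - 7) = (d^2 - 9*d + 20)/(d^2 + 6*d - 7)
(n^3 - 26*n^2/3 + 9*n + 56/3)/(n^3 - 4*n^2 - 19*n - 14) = (n - 8/3)/(n + 2)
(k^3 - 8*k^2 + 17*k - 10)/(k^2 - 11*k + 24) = (k^3 - 8*k^2 + 17*k - 10)/(k^2 - 11*k + 24)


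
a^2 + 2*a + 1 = (a + 1)^2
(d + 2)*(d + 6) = d^2 + 8*d + 12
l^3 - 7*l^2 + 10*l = l*(l - 5)*(l - 2)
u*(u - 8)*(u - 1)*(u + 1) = u^4 - 8*u^3 - u^2 + 8*u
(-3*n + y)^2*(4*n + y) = 36*n^3 - 15*n^2*y - 2*n*y^2 + y^3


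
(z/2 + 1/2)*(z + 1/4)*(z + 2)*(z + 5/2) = z^4/2 + 23*z^3/8 + 87*z^2/16 + 59*z/16 + 5/8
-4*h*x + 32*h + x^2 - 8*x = (-4*h + x)*(x - 8)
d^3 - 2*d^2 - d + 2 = (d - 2)*(d - 1)*(d + 1)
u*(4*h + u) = 4*h*u + u^2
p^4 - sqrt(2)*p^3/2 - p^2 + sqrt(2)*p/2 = p*(p - 1)*(p + 1)*(p - sqrt(2)/2)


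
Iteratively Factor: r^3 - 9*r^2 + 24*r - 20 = (r - 2)*(r^2 - 7*r + 10) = (r - 2)^2*(r - 5)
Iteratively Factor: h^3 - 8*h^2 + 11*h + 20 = (h - 5)*(h^2 - 3*h - 4) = (h - 5)*(h + 1)*(h - 4)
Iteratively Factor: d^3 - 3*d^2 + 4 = (d - 2)*(d^2 - d - 2) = (d - 2)^2*(d + 1)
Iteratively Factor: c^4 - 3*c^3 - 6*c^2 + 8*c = (c + 2)*(c^3 - 5*c^2 + 4*c) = (c - 4)*(c + 2)*(c^2 - c) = (c - 4)*(c - 1)*(c + 2)*(c)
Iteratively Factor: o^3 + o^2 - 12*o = (o + 4)*(o^2 - 3*o) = o*(o + 4)*(o - 3)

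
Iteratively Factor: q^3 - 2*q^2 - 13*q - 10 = (q + 1)*(q^2 - 3*q - 10) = (q + 1)*(q + 2)*(q - 5)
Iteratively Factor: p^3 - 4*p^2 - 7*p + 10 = (p - 5)*(p^2 + p - 2) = (p - 5)*(p - 1)*(p + 2)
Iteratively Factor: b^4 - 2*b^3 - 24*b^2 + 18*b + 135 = (b + 3)*(b^3 - 5*b^2 - 9*b + 45) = (b - 3)*(b + 3)*(b^2 - 2*b - 15) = (b - 3)*(b + 3)^2*(b - 5)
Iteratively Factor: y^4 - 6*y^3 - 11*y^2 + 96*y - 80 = (y - 5)*(y^3 - y^2 - 16*y + 16) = (y - 5)*(y - 4)*(y^2 + 3*y - 4) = (y - 5)*(y - 4)*(y - 1)*(y + 4)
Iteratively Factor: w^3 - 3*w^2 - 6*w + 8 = (w - 4)*(w^2 + w - 2) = (w - 4)*(w - 1)*(w + 2)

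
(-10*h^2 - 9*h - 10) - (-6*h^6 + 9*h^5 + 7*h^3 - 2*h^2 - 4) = 6*h^6 - 9*h^5 - 7*h^3 - 8*h^2 - 9*h - 6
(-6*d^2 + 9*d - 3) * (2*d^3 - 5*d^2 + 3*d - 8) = -12*d^5 + 48*d^4 - 69*d^3 + 90*d^2 - 81*d + 24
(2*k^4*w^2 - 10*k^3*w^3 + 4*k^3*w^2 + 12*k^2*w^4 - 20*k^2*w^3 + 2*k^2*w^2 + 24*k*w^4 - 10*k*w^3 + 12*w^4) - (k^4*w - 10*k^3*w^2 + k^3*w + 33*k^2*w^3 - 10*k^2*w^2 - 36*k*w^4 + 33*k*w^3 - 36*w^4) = 2*k^4*w^2 - k^4*w - 10*k^3*w^3 + 14*k^3*w^2 - k^3*w + 12*k^2*w^4 - 53*k^2*w^3 + 12*k^2*w^2 + 60*k*w^4 - 43*k*w^3 + 48*w^4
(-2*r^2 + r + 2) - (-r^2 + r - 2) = 4 - r^2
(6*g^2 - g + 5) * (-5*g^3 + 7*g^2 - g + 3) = -30*g^5 + 47*g^4 - 38*g^3 + 54*g^2 - 8*g + 15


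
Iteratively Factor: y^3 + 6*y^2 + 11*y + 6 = (y + 2)*(y^2 + 4*y + 3) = (y + 2)*(y + 3)*(y + 1)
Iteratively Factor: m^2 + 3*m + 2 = (m + 1)*(m + 2)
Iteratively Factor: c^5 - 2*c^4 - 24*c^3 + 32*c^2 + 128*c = (c + 2)*(c^4 - 4*c^3 - 16*c^2 + 64*c) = (c + 2)*(c + 4)*(c^3 - 8*c^2 + 16*c) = c*(c + 2)*(c + 4)*(c^2 - 8*c + 16) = c*(c - 4)*(c + 2)*(c + 4)*(c - 4)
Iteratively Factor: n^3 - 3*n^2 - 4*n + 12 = (n - 3)*(n^2 - 4) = (n - 3)*(n + 2)*(n - 2)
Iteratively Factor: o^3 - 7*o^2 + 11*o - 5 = (o - 1)*(o^2 - 6*o + 5) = (o - 1)^2*(o - 5)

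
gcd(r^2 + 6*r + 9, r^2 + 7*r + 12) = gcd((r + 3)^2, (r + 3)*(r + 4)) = r + 3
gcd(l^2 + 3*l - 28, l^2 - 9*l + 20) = l - 4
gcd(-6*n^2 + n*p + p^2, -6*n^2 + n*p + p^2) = -6*n^2 + n*p + p^2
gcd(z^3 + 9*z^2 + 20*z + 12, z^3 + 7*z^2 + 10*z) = z + 2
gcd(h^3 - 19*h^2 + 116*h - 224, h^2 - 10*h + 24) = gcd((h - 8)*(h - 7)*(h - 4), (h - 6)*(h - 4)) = h - 4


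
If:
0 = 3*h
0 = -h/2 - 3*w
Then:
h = 0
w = 0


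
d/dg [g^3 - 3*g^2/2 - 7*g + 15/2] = 3*g^2 - 3*g - 7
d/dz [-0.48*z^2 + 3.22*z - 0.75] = 3.22 - 0.96*z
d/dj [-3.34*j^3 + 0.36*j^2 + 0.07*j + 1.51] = -10.02*j^2 + 0.72*j + 0.07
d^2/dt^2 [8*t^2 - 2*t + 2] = 16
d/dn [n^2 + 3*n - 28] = 2*n + 3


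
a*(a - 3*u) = a^2 - 3*a*u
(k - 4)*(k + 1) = k^2 - 3*k - 4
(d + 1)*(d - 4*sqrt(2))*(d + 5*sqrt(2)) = d^3 + d^2 + sqrt(2)*d^2 - 40*d + sqrt(2)*d - 40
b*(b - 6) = b^2 - 6*b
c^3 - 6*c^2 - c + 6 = (c - 6)*(c - 1)*(c + 1)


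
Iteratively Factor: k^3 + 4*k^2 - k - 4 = (k + 4)*(k^2 - 1) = (k - 1)*(k + 4)*(k + 1)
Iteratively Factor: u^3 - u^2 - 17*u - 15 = (u + 3)*(u^2 - 4*u - 5) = (u + 1)*(u + 3)*(u - 5)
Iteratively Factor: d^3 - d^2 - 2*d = (d - 2)*(d^2 + d) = (d - 2)*(d + 1)*(d)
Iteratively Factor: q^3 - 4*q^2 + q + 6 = (q + 1)*(q^2 - 5*q + 6) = (q - 3)*(q + 1)*(q - 2)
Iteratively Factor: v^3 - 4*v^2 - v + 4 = (v - 1)*(v^2 - 3*v - 4) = (v - 1)*(v + 1)*(v - 4)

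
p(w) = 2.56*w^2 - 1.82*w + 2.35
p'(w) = 5.12*w - 1.82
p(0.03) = 2.30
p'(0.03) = -1.67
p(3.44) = 26.38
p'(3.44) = 15.79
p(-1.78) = 13.70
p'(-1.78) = -10.93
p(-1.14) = 7.75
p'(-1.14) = -7.66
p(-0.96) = 6.46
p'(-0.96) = -6.74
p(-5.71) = 96.21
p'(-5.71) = -31.06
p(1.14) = 3.60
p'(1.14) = 4.02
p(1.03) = 3.19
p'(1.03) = 3.45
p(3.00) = 19.93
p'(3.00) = 13.54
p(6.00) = 83.59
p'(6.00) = 28.90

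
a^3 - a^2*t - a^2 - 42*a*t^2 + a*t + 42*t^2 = (a - 1)*(a - 7*t)*(a + 6*t)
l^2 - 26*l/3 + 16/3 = (l - 8)*(l - 2/3)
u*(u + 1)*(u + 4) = u^3 + 5*u^2 + 4*u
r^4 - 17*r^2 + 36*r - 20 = (r - 2)^2*(r - 1)*(r + 5)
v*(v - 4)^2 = v^3 - 8*v^2 + 16*v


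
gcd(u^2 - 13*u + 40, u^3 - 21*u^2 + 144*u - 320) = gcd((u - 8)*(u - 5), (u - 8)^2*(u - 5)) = u^2 - 13*u + 40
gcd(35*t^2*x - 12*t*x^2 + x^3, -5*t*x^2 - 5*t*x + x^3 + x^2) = -5*t*x + x^2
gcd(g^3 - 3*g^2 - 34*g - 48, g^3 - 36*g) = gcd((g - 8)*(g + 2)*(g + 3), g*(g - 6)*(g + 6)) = 1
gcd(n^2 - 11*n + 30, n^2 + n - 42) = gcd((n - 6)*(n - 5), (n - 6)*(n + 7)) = n - 6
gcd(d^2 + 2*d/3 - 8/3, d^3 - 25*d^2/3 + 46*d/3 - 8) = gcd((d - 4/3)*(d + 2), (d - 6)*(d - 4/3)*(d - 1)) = d - 4/3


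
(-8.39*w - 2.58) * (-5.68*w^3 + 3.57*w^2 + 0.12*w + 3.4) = 47.6552*w^4 - 15.2979*w^3 - 10.2174*w^2 - 28.8356*w - 8.772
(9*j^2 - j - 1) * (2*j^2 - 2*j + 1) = 18*j^4 - 20*j^3 + 9*j^2 + j - 1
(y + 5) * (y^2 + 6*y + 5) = y^3 + 11*y^2 + 35*y + 25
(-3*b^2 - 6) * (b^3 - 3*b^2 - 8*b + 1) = -3*b^5 + 9*b^4 + 18*b^3 + 15*b^2 + 48*b - 6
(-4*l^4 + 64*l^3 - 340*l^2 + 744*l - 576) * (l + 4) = -4*l^5 + 48*l^4 - 84*l^3 - 616*l^2 + 2400*l - 2304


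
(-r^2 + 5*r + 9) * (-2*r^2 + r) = 2*r^4 - 11*r^3 - 13*r^2 + 9*r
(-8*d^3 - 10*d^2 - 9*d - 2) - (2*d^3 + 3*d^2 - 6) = -10*d^3 - 13*d^2 - 9*d + 4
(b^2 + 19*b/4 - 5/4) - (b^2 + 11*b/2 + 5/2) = -3*b/4 - 15/4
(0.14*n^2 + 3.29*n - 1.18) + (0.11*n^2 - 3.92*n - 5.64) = 0.25*n^2 - 0.63*n - 6.82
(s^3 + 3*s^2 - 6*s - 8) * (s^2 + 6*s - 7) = s^5 + 9*s^4 + 5*s^3 - 65*s^2 - 6*s + 56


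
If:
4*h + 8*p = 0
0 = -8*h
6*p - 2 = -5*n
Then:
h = 0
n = 2/5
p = 0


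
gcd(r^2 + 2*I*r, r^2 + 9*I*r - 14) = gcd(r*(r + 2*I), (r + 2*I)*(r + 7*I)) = r + 2*I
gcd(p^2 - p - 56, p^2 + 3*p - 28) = p + 7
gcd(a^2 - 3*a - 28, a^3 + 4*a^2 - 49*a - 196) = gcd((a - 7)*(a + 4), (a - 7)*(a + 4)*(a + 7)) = a^2 - 3*a - 28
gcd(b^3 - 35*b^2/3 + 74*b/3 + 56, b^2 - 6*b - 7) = b - 7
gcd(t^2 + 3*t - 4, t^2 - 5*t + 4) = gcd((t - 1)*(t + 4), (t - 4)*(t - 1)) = t - 1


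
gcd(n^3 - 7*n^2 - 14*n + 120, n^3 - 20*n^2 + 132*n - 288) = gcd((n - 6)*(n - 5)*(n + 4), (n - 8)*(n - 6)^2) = n - 6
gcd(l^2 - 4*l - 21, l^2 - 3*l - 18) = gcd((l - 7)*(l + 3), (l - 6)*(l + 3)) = l + 3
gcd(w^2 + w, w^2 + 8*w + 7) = w + 1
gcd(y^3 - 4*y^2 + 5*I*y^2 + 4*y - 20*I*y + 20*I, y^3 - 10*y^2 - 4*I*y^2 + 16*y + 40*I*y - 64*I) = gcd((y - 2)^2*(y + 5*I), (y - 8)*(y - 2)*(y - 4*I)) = y - 2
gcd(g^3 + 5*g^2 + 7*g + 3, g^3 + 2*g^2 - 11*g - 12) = g + 1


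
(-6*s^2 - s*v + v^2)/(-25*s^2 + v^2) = (6*s^2 + s*v - v^2)/(25*s^2 - v^2)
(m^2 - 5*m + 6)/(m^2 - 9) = (m - 2)/(m + 3)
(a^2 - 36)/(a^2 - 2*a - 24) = (a + 6)/(a + 4)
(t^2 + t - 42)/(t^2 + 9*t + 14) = (t - 6)/(t + 2)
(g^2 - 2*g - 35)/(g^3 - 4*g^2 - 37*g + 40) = (g - 7)/(g^2 - 9*g + 8)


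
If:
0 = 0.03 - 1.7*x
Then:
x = 0.02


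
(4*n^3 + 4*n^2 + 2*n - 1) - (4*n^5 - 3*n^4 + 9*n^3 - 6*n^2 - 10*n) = -4*n^5 + 3*n^4 - 5*n^3 + 10*n^2 + 12*n - 1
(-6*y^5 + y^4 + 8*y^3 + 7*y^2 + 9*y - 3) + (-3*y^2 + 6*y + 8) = -6*y^5 + y^4 + 8*y^3 + 4*y^2 + 15*y + 5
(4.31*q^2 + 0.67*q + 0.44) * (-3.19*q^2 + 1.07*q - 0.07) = -13.7489*q^4 + 2.4744*q^3 - 0.9884*q^2 + 0.4239*q - 0.0308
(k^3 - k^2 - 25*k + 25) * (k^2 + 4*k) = k^5 + 3*k^4 - 29*k^3 - 75*k^2 + 100*k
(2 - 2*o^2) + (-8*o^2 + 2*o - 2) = -10*o^2 + 2*o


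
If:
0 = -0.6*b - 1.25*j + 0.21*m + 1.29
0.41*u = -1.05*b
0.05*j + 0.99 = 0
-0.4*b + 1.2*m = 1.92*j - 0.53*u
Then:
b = 66.29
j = -19.80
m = 65.39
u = -169.76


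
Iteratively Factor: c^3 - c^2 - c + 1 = (c + 1)*(c^2 - 2*c + 1) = (c - 1)*(c + 1)*(c - 1)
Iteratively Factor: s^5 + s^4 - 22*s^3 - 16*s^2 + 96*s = (s + 4)*(s^4 - 3*s^3 - 10*s^2 + 24*s) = (s + 3)*(s + 4)*(s^3 - 6*s^2 + 8*s) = (s - 2)*(s + 3)*(s + 4)*(s^2 - 4*s) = (s - 4)*(s - 2)*(s + 3)*(s + 4)*(s)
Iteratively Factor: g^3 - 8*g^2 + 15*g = (g - 3)*(g^2 - 5*g) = g*(g - 3)*(g - 5)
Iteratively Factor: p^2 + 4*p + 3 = (p + 1)*(p + 3)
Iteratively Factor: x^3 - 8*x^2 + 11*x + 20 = (x - 4)*(x^2 - 4*x - 5) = (x - 5)*(x - 4)*(x + 1)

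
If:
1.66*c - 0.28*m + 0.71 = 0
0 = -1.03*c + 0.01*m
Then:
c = 0.03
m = 2.69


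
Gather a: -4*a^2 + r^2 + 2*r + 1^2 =-4*a^2 + r^2 + 2*r + 1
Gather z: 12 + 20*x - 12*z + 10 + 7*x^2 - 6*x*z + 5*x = 7*x^2 + 25*x + z*(-6*x - 12) + 22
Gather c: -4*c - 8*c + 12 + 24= 36 - 12*c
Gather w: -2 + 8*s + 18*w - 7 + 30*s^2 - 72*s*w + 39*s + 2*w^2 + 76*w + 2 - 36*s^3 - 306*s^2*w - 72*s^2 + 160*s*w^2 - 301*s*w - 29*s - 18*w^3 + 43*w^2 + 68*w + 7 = -36*s^3 - 42*s^2 + 18*s - 18*w^3 + w^2*(160*s + 45) + w*(-306*s^2 - 373*s + 162)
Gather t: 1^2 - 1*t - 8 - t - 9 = -2*t - 16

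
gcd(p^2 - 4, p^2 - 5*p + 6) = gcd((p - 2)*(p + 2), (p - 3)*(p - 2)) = p - 2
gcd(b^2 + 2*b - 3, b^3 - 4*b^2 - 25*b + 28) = b - 1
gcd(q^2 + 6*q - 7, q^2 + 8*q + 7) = q + 7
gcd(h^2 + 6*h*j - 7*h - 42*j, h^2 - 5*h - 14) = h - 7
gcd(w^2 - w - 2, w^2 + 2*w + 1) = w + 1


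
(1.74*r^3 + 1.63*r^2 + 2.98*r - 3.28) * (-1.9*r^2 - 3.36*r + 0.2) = -3.306*r^5 - 8.9434*r^4 - 10.7908*r^3 - 3.4548*r^2 + 11.6168*r - 0.656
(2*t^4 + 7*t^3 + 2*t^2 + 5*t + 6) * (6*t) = 12*t^5 + 42*t^4 + 12*t^3 + 30*t^2 + 36*t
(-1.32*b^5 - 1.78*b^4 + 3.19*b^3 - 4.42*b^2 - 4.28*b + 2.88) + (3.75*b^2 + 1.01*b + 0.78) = -1.32*b^5 - 1.78*b^4 + 3.19*b^3 - 0.67*b^2 - 3.27*b + 3.66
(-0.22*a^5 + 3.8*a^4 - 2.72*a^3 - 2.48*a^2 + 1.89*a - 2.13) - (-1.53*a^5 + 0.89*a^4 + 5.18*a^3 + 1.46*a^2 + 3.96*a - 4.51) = 1.31*a^5 + 2.91*a^4 - 7.9*a^3 - 3.94*a^2 - 2.07*a + 2.38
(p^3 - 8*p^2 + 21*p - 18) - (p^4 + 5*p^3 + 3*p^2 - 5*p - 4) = -p^4 - 4*p^3 - 11*p^2 + 26*p - 14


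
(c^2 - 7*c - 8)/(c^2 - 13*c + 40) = (c + 1)/(c - 5)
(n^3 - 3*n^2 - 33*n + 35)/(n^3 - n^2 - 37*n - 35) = (n - 1)/(n + 1)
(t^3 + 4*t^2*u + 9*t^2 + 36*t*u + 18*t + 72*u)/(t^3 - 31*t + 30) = (t^2 + 4*t*u + 3*t + 12*u)/(t^2 - 6*t + 5)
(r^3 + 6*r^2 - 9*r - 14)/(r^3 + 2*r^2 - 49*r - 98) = (r^2 - r - 2)/(r^2 - 5*r - 14)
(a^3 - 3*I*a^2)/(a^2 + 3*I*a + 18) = a^2/(a + 6*I)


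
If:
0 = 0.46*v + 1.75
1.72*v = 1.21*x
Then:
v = -3.80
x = -5.41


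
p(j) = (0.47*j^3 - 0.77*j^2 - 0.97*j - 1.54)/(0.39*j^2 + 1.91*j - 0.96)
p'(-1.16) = -0.71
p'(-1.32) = -0.96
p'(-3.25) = -7.73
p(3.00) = 0.16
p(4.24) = 1.15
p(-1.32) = 0.96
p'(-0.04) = 3.51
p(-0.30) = 0.89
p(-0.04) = 1.45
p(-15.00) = -30.04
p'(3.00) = 0.78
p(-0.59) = 0.68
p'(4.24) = 0.84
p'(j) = (-0.78*j - 1.91)*(0.47*j^3 - 0.77*j^2 - 0.97*j - 1.54)/(0.39*j^2 + 1.91*j - 0.96)^2 + (1.41*j^2 - 1.54*j - 0.97)/(0.39*j^2 + 1.91*j - 0.96)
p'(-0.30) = 1.25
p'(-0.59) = 0.29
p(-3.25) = 7.43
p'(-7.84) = -5.27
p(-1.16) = 0.82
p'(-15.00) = 0.78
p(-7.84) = -33.31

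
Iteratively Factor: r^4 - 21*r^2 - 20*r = (r + 4)*(r^3 - 4*r^2 - 5*r) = r*(r + 4)*(r^2 - 4*r - 5) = r*(r + 1)*(r + 4)*(r - 5)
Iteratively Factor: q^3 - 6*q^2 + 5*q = (q - 1)*(q^2 - 5*q) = (q - 5)*(q - 1)*(q)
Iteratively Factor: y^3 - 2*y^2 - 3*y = (y - 3)*(y^2 + y) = y*(y - 3)*(y + 1)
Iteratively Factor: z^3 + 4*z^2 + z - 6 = (z + 3)*(z^2 + z - 2) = (z - 1)*(z + 3)*(z + 2)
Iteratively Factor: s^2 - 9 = (s + 3)*(s - 3)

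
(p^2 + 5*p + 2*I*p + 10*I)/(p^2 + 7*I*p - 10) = (p + 5)/(p + 5*I)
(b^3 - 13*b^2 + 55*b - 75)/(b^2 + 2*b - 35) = (b^2 - 8*b + 15)/(b + 7)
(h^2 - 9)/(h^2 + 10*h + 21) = (h - 3)/(h + 7)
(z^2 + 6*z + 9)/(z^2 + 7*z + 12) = (z + 3)/(z + 4)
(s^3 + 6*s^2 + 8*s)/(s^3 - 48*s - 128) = s*(s + 2)/(s^2 - 4*s - 32)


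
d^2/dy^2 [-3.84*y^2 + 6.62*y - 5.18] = -7.68000000000000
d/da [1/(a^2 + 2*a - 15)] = 2*(-a - 1)/(a^2 + 2*a - 15)^2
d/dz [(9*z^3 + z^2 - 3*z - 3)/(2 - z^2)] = (-9*z^4 + 51*z^2 - 2*z - 6)/(z^4 - 4*z^2 + 4)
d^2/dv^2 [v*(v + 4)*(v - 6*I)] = 6*v + 8 - 12*I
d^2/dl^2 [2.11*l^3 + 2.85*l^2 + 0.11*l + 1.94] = 12.66*l + 5.7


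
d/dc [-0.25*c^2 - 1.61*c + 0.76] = -0.5*c - 1.61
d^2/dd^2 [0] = 0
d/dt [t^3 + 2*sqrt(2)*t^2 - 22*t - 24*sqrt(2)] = 3*t^2 + 4*sqrt(2)*t - 22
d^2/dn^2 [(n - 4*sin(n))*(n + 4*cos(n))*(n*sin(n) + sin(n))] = -n^3*sin(n) - n^2*sin(n) - 8*sqrt(2)*n^2*sin(2*n + pi/4) + 6*n^2*cos(n) + 6*n*sin(n) - 24*n*sin(2*n) + 8*n*cos(n) + 8*n*cos(2*n) - 36*n*cos(3*n) + 10*sin(n) - 24*sin(3*n) + 4*cos(n) + 8*cos(2*n) - 36*cos(3*n) + 4*sqrt(2)*cos(2*n + pi/4) - 4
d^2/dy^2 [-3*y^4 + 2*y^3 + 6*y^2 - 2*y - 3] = -36*y^2 + 12*y + 12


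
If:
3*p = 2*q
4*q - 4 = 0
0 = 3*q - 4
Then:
No Solution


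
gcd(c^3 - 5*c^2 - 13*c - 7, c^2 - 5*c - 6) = c + 1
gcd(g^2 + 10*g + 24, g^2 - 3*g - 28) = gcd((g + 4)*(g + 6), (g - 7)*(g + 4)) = g + 4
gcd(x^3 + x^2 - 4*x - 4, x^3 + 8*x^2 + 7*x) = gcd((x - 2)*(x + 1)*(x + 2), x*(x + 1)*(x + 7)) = x + 1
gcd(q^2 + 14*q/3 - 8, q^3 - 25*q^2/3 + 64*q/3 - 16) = q - 4/3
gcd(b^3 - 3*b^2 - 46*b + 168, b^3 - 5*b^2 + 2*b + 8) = b - 4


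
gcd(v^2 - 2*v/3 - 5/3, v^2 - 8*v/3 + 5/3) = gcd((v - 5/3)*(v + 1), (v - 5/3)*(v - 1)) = v - 5/3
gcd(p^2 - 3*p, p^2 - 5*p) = p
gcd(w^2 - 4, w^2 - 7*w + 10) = w - 2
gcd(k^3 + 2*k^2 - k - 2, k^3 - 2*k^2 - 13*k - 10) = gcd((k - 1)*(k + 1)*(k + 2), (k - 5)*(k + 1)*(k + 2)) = k^2 + 3*k + 2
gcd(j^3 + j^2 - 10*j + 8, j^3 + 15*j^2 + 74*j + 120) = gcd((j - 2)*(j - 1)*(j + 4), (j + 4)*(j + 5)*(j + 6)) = j + 4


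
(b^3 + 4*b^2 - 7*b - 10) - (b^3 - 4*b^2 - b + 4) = 8*b^2 - 6*b - 14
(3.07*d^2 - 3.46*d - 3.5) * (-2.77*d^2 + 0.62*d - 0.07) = -8.5039*d^4 + 11.4876*d^3 + 7.3349*d^2 - 1.9278*d + 0.245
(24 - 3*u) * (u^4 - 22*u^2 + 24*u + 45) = -3*u^5 + 24*u^4 + 66*u^3 - 600*u^2 + 441*u + 1080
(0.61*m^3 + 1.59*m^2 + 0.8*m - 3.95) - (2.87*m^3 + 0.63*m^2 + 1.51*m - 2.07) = -2.26*m^3 + 0.96*m^2 - 0.71*m - 1.88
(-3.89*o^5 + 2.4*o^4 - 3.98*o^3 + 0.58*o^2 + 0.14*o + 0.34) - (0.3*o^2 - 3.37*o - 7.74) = -3.89*o^5 + 2.4*o^4 - 3.98*o^3 + 0.28*o^2 + 3.51*o + 8.08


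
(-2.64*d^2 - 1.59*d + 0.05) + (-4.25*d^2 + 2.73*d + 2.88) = -6.89*d^2 + 1.14*d + 2.93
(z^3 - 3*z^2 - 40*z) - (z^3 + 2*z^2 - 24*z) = -5*z^2 - 16*z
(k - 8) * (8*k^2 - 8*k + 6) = 8*k^3 - 72*k^2 + 70*k - 48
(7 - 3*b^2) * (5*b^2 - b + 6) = -15*b^4 + 3*b^3 + 17*b^2 - 7*b + 42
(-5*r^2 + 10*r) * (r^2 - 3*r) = -5*r^4 + 25*r^3 - 30*r^2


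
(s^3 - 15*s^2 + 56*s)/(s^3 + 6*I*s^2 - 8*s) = (s^2 - 15*s + 56)/(s^2 + 6*I*s - 8)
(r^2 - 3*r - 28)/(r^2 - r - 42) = (r + 4)/(r + 6)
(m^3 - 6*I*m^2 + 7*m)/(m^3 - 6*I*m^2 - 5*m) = (-m^2 + 6*I*m - 7)/(-m^2 + 6*I*m + 5)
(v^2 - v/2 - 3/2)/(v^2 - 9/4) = 2*(v + 1)/(2*v + 3)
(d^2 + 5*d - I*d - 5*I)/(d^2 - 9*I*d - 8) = (d + 5)/(d - 8*I)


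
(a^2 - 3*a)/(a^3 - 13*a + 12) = a/(a^2 + 3*a - 4)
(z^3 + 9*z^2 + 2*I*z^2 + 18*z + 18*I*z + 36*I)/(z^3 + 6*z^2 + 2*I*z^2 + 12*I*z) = (z + 3)/z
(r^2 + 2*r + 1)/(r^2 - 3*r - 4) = (r + 1)/(r - 4)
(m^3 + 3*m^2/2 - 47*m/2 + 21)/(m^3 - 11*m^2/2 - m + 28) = (m^2 + 5*m - 6)/(m^2 - 2*m - 8)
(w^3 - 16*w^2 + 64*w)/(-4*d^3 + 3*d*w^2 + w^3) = w*(w^2 - 16*w + 64)/(-4*d^3 + 3*d*w^2 + w^3)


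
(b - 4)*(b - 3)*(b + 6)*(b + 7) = b^4 + 6*b^3 - 37*b^2 - 138*b + 504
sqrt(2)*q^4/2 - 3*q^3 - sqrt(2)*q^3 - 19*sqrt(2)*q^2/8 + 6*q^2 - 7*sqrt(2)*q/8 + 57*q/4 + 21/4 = (q - 7/2)*(q + 1/2)*(q - 3*sqrt(2))*(sqrt(2)*q/2 + sqrt(2)/2)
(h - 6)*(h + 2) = h^2 - 4*h - 12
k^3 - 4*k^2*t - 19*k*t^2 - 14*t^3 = (k - 7*t)*(k + t)*(k + 2*t)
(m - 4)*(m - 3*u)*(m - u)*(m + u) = m^4 - 3*m^3*u - 4*m^3 - m^2*u^2 + 12*m^2*u + 3*m*u^3 + 4*m*u^2 - 12*u^3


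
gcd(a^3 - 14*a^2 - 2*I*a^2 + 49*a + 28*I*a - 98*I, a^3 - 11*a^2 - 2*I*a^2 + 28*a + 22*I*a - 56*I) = a^2 + a*(-7 - 2*I) + 14*I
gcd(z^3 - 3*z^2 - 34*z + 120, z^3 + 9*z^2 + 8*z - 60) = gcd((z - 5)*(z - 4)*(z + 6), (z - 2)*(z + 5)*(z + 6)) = z + 6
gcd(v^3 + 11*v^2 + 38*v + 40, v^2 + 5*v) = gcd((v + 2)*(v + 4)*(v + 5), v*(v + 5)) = v + 5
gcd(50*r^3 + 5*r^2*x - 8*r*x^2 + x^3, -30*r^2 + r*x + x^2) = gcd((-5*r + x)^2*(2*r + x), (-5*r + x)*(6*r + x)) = -5*r + x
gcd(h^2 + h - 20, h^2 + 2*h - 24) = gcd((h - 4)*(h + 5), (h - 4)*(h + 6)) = h - 4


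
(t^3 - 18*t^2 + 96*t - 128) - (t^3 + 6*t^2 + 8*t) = -24*t^2 + 88*t - 128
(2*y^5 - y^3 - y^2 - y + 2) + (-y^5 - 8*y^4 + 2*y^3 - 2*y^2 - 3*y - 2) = y^5 - 8*y^4 + y^3 - 3*y^2 - 4*y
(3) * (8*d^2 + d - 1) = 24*d^2 + 3*d - 3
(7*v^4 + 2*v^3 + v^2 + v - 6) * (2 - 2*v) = -14*v^5 + 10*v^4 + 2*v^3 + 14*v - 12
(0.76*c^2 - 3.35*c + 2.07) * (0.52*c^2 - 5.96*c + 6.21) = 0.3952*c^4 - 6.2716*c^3 + 25.762*c^2 - 33.1407*c + 12.8547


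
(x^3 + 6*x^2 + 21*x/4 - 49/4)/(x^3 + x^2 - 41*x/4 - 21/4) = (2*x^2 + 5*x - 7)/(2*x^2 - 5*x - 3)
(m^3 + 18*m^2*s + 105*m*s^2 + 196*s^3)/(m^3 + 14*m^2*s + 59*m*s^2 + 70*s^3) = (m^2 + 11*m*s + 28*s^2)/(m^2 + 7*m*s + 10*s^2)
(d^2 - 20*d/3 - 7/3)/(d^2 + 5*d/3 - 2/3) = (3*d^2 - 20*d - 7)/(3*d^2 + 5*d - 2)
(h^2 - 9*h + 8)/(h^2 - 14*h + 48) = (h - 1)/(h - 6)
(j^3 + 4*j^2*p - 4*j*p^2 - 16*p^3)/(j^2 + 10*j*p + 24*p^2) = (j^2 - 4*p^2)/(j + 6*p)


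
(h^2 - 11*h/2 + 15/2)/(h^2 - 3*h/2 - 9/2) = (2*h - 5)/(2*h + 3)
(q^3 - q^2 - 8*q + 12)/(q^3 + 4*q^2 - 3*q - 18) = (q - 2)/(q + 3)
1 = 1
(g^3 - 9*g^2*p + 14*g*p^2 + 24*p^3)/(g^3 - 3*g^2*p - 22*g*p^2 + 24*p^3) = (-g^2 + 3*g*p + 4*p^2)/(-g^2 - 3*g*p + 4*p^2)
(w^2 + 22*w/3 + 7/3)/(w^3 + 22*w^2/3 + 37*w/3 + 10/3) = (w + 7)/(w^2 + 7*w + 10)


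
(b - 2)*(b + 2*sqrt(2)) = b^2 - 2*b + 2*sqrt(2)*b - 4*sqrt(2)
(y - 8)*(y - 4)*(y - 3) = y^3 - 15*y^2 + 68*y - 96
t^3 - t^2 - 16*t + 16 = (t - 4)*(t - 1)*(t + 4)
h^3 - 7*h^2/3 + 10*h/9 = h*(h - 5/3)*(h - 2/3)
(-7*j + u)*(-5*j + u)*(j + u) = 35*j^3 + 23*j^2*u - 11*j*u^2 + u^3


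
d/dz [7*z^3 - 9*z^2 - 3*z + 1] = 21*z^2 - 18*z - 3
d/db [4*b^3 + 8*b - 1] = 12*b^2 + 8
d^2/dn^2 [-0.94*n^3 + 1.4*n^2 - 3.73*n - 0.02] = 2.8 - 5.64*n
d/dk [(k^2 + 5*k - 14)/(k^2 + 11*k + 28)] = 6/(k^2 + 8*k + 16)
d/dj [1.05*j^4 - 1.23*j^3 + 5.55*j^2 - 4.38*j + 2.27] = 4.2*j^3 - 3.69*j^2 + 11.1*j - 4.38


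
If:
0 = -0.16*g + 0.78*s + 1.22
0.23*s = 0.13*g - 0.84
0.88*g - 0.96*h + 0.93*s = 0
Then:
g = 5.80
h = 4.95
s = -0.37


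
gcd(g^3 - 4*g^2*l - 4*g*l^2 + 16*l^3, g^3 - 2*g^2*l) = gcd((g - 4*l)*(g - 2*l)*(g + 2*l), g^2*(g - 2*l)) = g - 2*l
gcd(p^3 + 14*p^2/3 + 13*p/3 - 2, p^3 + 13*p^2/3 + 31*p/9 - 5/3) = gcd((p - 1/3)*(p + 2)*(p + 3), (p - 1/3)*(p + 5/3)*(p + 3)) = p^2 + 8*p/3 - 1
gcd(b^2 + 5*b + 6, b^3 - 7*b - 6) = b + 2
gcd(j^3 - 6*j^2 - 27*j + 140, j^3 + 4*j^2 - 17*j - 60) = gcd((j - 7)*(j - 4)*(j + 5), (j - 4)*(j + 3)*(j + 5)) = j^2 + j - 20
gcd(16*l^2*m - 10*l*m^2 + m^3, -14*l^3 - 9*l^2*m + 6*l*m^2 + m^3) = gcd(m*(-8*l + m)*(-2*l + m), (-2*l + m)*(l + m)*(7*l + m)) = 2*l - m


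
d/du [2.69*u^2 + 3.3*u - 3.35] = 5.38*u + 3.3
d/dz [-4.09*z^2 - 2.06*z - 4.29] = -8.18*z - 2.06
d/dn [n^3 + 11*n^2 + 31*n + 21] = 3*n^2 + 22*n + 31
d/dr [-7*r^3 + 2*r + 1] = 2 - 21*r^2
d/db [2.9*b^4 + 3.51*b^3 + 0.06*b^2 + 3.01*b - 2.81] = 11.6*b^3 + 10.53*b^2 + 0.12*b + 3.01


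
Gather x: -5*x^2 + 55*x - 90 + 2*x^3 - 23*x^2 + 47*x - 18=2*x^3 - 28*x^2 + 102*x - 108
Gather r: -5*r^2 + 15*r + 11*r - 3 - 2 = -5*r^2 + 26*r - 5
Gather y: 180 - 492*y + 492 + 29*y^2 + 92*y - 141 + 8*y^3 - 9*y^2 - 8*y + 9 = 8*y^3 + 20*y^2 - 408*y + 540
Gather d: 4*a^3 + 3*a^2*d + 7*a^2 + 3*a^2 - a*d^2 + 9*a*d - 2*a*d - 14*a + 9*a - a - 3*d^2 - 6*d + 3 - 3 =4*a^3 + 10*a^2 - 6*a + d^2*(-a - 3) + d*(3*a^2 + 7*a - 6)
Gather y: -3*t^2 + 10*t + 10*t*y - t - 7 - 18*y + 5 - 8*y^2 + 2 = -3*t^2 + 9*t - 8*y^2 + y*(10*t - 18)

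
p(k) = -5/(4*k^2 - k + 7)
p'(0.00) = -0.10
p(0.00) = -0.71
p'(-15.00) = 0.00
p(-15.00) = -0.00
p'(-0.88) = -0.33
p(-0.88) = -0.46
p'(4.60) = 0.02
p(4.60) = -0.06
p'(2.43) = 0.12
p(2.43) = -0.18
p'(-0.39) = -0.32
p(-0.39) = -0.63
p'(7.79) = 0.01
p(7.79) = -0.02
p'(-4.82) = -0.02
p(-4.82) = -0.05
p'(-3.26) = -0.05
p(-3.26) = -0.09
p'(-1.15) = -0.28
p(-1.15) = -0.37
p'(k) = -5*(1 - 8*k)/(4*k^2 - k + 7)^2 = 5*(8*k - 1)/(4*k^2 - k + 7)^2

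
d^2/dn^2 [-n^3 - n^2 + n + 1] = -6*n - 2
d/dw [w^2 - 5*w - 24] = 2*w - 5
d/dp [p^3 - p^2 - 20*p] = 3*p^2 - 2*p - 20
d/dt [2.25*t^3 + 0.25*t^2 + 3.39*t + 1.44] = 6.75*t^2 + 0.5*t + 3.39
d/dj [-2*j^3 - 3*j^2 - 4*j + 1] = -6*j^2 - 6*j - 4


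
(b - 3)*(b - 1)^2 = b^3 - 5*b^2 + 7*b - 3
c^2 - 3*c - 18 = (c - 6)*(c + 3)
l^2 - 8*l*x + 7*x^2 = (l - 7*x)*(l - x)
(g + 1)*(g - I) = g^2 + g - I*g - I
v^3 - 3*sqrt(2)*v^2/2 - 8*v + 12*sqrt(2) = (v - 2*sqrt(2))*(v - 3*sqrt(2)/2)*(v + 2*sqrt(2))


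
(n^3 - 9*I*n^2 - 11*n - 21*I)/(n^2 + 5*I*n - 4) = (n^2 - 10*I*n - 21)/(n + 4*I)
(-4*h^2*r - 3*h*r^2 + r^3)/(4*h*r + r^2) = (-4*h^2 - 3*h*r + r^2)/(4*h + r)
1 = 1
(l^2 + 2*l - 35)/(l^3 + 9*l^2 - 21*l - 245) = 1/(l + 7)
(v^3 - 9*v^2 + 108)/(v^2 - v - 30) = (v^2 - 3*v - 18)/(v + 5)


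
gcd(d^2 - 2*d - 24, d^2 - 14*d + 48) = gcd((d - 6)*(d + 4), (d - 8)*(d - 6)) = d - 6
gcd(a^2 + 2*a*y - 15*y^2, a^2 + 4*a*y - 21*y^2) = -a + 3*y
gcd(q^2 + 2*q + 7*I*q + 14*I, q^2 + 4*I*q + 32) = 1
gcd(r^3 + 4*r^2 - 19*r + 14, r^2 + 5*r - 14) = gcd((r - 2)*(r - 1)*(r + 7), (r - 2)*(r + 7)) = r^2 + 5*r - 14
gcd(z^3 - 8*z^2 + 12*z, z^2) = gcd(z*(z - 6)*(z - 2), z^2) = z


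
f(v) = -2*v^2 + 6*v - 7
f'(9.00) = -30.00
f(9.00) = -115.00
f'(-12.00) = 54.00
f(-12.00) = -367.00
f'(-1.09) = 10.36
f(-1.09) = -15.92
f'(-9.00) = 42.00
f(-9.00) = -223.00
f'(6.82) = -21.28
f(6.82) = -59.10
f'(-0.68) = 8.72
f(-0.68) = -12.00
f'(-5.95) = 29.80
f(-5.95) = -113.50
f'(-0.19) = 6.76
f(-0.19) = -8.21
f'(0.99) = 2.04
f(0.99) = -3.02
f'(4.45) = -11.80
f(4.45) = -19.90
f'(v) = 6 - 4*v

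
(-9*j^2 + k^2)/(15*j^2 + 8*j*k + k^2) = (-3*j + k)/(5*j + k)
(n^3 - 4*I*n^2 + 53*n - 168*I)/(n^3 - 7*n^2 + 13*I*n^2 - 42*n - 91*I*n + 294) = (n^2 - 11*I*n - 24)/(n^2 + n*(-7 + 6*I) - 42*I)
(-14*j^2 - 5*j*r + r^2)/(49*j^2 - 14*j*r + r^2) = (2*j + r)/(-7*j + r)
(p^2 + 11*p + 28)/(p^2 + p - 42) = (p + 4)/(p - 6)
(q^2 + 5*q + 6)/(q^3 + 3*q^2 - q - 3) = (q + 2)/(q^2 - 1)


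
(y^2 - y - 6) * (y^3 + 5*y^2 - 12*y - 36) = y^5 + 4*y^4 - 23*y^3 - 54*y^2 + 108*y + 216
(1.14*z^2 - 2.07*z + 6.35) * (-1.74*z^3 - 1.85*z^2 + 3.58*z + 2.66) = -1.9836*z^5 + 1.4928*z^4 - 3.1383*z^3 - 16.1257*z^2 + 17.2268*z + 16.891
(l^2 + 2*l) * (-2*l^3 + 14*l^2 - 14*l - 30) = -2*l^5 + 10*l^4 + 14*l^3 - 58*l^2 - 60*l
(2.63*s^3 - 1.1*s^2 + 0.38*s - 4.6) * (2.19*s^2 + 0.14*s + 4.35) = 5.7597*s^5 - 2.0408*s^4 + 12.1187*s^3 - 14.8058*s^2 + 1.009*s - 20.01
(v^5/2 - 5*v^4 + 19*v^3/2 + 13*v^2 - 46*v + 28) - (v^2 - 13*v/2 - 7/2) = v^5/2 - 5*v^4 + 19*v^3/2 + 12*v^2 - 79*v/2 + 63/2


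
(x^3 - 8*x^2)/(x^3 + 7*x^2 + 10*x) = x*(x - 8)/(x^2 + 7*x + 10)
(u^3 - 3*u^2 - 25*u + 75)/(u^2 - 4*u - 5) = (u^2 + 2*u - 15)/(u + 1)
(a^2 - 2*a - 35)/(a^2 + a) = (a^2 - 2*a - 35)/(a*(a + 1))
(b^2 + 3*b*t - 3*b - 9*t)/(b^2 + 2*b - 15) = (b + 3*t)/(b + 5)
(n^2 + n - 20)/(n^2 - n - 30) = (n - 4)/(n - 6)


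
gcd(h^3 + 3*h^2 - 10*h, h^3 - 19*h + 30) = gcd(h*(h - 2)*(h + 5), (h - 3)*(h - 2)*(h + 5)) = h^2 + 3*h - 10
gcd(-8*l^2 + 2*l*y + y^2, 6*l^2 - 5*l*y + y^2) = -2*l + y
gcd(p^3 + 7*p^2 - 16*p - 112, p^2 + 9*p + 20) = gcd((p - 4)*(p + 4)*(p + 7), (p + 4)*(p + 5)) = p + 4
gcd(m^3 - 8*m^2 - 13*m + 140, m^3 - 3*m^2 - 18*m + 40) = m^2 - m - 20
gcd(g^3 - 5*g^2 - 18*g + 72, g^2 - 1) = 1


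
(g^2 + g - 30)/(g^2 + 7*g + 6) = (g - 5)/(g + 1)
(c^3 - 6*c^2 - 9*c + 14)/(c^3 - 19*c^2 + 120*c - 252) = (c^2 + c - 2)/(c^2 - 12*c + 36)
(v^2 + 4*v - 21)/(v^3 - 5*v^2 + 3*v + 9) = (v + 7)/(v^2 - 2*v - 3)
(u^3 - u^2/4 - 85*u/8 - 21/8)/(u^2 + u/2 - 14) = (4*u^2 + 13*u + 3)/(4*(u + 4))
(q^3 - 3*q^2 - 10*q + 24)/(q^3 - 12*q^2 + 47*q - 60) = (q^2 + q - 6)/(q^2 - 8*q + 15)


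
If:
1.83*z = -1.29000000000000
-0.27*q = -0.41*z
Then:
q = -1.07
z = -0.70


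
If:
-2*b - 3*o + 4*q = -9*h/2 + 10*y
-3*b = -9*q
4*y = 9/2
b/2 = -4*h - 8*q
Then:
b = 3*q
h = -19*q/8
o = -203*q/48 - 15/4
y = 9/8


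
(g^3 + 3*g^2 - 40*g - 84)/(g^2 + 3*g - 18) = (g^3 + 3*g^2 - 40*g - 84)/(g^2 + 3*g - 18)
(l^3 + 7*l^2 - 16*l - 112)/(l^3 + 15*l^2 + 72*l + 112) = (l - 4)/(l + 4)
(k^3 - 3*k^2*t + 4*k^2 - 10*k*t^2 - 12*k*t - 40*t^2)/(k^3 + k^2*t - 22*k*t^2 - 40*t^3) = (k + 4)/(k + 4*t)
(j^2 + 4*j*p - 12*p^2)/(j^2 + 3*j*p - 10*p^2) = (j + 6*p)/(j + 5*p)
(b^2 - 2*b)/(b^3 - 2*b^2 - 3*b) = (2 - b)/(-b^2 + 2*b + 3)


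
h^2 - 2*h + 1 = (h - 1)^2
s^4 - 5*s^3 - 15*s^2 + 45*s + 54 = (s - 6)*(s - 3)*(s + 1)*(s + 3)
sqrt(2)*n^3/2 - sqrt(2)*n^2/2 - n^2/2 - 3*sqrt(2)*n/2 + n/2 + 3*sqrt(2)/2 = (n - 1)*(n - 3*sqrt(2)/2)*(sqrt(2)*n/2 + 1)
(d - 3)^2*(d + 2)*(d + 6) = d^4 + 2*d^3 - 27*d^2 + 108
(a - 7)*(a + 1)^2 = a^3 - 5*a^2 - 13*a - 7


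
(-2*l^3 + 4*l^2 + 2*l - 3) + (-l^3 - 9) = -3*l^3 + 4*l^2 + 2*l - 12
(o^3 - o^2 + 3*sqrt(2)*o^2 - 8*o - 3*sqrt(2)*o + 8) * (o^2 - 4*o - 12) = o^5 - 5*o^4 + 3*sqrt(2)*o^4 - 15*sqrt(2)*o^3 - 16*o^3 - 24*sqrt(2)*o^2 + 52*o^2 + 36*sqrt(2)*o + 64*o - 96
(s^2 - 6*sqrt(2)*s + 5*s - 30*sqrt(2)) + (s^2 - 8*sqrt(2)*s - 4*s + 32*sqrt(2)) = 2*s^2 - 14*sqrt(2)*s + s + 2*sqrt(2)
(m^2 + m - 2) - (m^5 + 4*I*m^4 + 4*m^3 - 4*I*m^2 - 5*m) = -m^5 - 4*I*m^4 - 4*m^3 + m^2 + 4*I*m^2 + 6*m - 2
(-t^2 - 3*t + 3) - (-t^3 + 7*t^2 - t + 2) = t^3 - 8*t^2 - 2*t + 1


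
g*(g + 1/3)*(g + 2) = g^3 + 7*g^2/3 + 2*g/3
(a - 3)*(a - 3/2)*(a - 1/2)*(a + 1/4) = a^4 - 19*a^3/4 + 11*a^2/2 - 9*a/16 - 9/16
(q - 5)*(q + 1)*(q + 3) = q^3 - q^2 - 17*q - 15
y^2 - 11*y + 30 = (y - 6)*(y - 5)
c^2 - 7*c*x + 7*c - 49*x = (c + 7)*(c - 7*x)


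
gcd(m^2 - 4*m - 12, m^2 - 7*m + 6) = m - 6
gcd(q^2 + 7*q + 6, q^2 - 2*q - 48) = q + 6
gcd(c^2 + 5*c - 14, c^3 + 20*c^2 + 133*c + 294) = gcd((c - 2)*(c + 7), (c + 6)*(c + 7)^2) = c + 7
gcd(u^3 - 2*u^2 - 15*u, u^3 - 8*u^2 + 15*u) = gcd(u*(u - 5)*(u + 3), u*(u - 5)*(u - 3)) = u^2 - 5*u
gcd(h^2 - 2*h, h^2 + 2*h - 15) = 1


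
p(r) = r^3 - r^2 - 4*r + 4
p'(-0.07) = -3.85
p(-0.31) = 5.11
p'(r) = 3*r^2 - 2*r - 4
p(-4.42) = -84.21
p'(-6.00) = 116.00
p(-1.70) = 3.00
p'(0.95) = -3.19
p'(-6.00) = 116.00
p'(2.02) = 4.20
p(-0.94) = 6.05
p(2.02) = 0.08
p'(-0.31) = -3.09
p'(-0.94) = 0.53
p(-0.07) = 4.27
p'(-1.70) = 8.07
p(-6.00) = -224.00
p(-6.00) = -224.00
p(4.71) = 67.46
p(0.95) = 0.15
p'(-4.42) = 63.45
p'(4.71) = 53.13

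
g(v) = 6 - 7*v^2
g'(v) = -14*v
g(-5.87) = -235.20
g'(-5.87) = 82.18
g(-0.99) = -0.86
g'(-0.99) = 13.86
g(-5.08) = -174.64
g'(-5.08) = 71.12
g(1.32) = -6.20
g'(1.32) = -18.48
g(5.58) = -211.95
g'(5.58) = -78.12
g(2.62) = -42.05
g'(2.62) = -36.68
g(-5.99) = -245.16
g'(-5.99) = 83.86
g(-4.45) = -132.62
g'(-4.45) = 62.30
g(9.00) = -561.00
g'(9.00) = -126.00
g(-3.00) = -57.00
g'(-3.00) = 42.00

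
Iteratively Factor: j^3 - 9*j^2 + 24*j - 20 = (j - 2)*(j^2 - 7*j + 10) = (j - 2)^2*(j - 5)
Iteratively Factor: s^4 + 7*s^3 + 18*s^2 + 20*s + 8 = (s + 1)*(s^3 + 6*s^2 + 12*s + 8) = (s + 1)*(s + 2)*(s^2 + 4*s + 4) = (s + 1)*(s + 2)^2*(s + 2)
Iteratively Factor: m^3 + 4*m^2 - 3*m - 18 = (m + 3)*(m^2 + m - 6) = (m + 3)^2*(m - 2)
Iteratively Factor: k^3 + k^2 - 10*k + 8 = (k - 2)*(k^2 + 3*k - 4) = (k - 2)*(k - 1)*(k + 4)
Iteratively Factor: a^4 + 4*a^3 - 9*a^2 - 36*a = (a)*(a^3 + 4*a^2 - 9*a - 36) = a*(a + 3)*(a^2 + a - 12) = a*(a + 3)*(a + 4)*(a - 3)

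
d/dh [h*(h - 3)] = 2*h - 3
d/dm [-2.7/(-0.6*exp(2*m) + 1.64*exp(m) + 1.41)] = (4.428 - 3.24*exp(m))*exp(m)/(-0.6*exp(2*m) + 1.64*exp(m) + 1.41)^2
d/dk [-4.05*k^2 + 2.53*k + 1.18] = 2.53 - 8.1*k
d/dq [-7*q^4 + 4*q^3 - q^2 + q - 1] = -28*q^3 + 12*q^2 - 2*q + 1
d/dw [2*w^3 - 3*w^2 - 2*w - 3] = 6*w^2 - 6*w - 2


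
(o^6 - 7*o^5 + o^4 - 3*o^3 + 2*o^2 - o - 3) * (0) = 0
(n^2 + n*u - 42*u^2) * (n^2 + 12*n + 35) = n^4 + n^3*u + 12*n^3 - 42*n^2*u^2 + 12*n^2*u + 35*n^2 - 504*n*u^2 + 35*n*u - 1470*u^2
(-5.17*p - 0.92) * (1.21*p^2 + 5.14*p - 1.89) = -6.2557*p^3 - 27.687*p^2 + 5.0425*p + 1.7388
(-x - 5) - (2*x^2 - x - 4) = -2*x^2 - 1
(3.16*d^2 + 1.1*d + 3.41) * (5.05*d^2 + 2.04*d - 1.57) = 15.958*d^4 + 12.0014*d^3 + 14.5033*d^2 + 5.2294*d - 5.3537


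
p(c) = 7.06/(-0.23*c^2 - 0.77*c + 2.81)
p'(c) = 7.06*(0.46*c + 0.77)/(-0.23*c^2 - 0.77*c + 2.81)^2 = (3.2476*c + 5.4362)/(0.23*c^2 + 0.77*c - 2.81)^2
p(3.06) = -4.15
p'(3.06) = 5.32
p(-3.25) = 2.45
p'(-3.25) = -0.62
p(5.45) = -0.86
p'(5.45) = 0.34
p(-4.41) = 4.07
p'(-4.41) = -2.96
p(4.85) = -1.11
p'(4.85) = 0.53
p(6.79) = -0.54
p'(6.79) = 0.16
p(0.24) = 2.70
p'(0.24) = 0.91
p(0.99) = 3.87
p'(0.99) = 2.61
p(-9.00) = -0.79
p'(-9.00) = -0.30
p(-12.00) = -0.34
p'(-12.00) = -0.08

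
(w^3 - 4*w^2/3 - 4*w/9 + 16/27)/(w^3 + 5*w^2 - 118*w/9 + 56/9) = (w + 2/3)/(w + 7)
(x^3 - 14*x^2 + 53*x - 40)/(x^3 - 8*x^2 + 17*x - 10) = (x - 8)/(x - 2)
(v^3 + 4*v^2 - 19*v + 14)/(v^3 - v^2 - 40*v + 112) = (v^2 - 3*v + 2)/(v^2 - 8*v + 16)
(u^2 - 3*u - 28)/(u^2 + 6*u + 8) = (u - 7)/(u + 2)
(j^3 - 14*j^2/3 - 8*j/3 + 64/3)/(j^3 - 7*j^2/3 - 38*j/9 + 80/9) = 3*(j - 4)/(3*j - 5)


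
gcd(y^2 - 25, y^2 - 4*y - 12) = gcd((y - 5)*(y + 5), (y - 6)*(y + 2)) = 1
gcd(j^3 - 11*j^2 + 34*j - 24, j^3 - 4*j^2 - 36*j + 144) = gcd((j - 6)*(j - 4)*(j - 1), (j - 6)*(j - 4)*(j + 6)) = j^2 - 10*j + 24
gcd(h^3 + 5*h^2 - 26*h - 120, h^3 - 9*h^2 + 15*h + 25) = h - 5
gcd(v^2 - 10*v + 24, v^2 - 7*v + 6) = v - 6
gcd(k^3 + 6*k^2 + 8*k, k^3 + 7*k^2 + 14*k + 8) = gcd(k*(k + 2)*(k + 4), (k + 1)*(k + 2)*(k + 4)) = k^2 + 6*k + 8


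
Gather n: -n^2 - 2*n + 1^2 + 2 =-n^2 - 2*n + 3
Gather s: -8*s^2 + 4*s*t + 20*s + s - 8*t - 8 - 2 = -8*s^2 + s*(4*t + 21) - 8*t - 10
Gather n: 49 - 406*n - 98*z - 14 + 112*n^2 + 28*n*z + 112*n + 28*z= 112*n^2 + n*(28*z - 294) - 70*z + 35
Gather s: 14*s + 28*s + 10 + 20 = 42*s + 30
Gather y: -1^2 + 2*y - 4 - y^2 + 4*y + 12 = -y^2 + 6*y + 7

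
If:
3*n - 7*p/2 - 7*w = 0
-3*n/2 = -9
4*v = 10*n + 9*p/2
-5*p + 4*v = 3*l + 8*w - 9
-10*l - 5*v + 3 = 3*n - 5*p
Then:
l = -3189/413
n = 6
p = -8448/413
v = -3309/413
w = 5286/413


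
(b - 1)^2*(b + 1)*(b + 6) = b^4 + 5*b^3 - 7*b^2 - 5*b + 6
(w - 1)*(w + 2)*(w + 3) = w^3 + 4*w^2 + w - 6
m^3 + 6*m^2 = m^2*(m + 6)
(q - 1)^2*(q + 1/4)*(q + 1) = q^4 - 3*q^3/4 - 5*q^2/4 + 3*q/4 + 1/4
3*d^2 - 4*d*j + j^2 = (-3*d + j)*(-d + j)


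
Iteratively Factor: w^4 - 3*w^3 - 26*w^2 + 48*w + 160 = (w - 4)*(w^3 + w^2 - 22*w - 40) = (w - 4)*(w + 2)*(w^2 - w - 20) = (w - 5)*(w - 4)*(w + 2)*(w + 4)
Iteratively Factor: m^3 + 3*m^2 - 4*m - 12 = (m + 2)*(m^2 + m - 6) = (m - 2)*(m + 2)*(m + 3)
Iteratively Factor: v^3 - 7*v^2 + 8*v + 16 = (v + 1)*(v^2 - 8*v + 16) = (v - 4)*(v + 1)*(v - 4)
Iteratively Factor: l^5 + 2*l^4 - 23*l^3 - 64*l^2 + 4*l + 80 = (l + 4)*(l^4 - 2*l^3 - 15*l^2 - 4*l + 20) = (l + 2)*(l + 4)*(l^3 - 4*l^2 - 7*l + 10) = (l - 5)*(l + 2)*(l + 4)*(l^2 + l - 2) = (l - 5)*(l + 2)^2*(l + 4)*(l - 1)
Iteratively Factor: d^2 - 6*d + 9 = (d - 3)*(d - 3)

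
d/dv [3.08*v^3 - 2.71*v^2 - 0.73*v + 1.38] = 9.24*v^2 - 5.42*v - 0.73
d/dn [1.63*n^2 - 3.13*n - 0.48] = 3.26*n - 3.13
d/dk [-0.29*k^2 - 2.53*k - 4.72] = -0.58*k - 2.53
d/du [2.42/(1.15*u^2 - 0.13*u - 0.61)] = (0.3146 - 5.566*u)/(-1.15*u^2 + 0.13*u + 0.61)^2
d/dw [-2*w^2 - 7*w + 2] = -4*w - 7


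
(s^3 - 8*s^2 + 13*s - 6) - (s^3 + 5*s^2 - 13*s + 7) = -13*s^2 + 26*s - 13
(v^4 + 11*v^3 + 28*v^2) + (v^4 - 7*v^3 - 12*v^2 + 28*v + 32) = 2*v^4 + 4*v^3 + 16*v^2 + 28*v + 32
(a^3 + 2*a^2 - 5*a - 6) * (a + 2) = a^4 + 4*a^3 - a^2 - 16*a - 12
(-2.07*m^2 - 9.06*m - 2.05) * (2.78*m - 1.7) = -5.7546*m^3 - 21.6678*m^2 + 9.703*m + 3.485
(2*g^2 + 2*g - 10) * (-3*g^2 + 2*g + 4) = -6*g^4 - 2*g^3 + 42*g^2 - 12*g - 40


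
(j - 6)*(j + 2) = j^2 - 4*j - 12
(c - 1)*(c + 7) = c^2 + 6*c - 7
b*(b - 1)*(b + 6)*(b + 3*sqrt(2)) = b^4 + 3*sqrt(2)*b^3 + 5*b^3 - 6*b^2 + 15*sqrt(2)*b^2 - 18*sqrt(2)*b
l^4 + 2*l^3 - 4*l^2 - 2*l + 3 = (l - 1)^2*(l + 1)*(l + 3)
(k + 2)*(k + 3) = k^2 + 5*k + 6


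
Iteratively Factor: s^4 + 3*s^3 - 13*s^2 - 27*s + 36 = (s + 3)*(s^3 - 13*s + 12) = (s + 3)*(s + 4)*(s^2 - 4*s + 3) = (s - 1)*(s + 3)*(s + 4)*(s - 3)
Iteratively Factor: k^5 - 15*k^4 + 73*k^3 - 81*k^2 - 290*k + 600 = (k - 5)*(k^4 - 10*k^3 + 23*k^2 + 34*k - 120) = (k - 5)^2*(k^3 - 5*k^2 - 2*k + 24) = (k - 5)^2*(k - 3)*(k^2 - 2*k - 8) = (k - 5)^2*(k - 3)*(k + 2)*(k - 4)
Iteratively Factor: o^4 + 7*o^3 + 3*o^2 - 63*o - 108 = (o + 3)*(o^3 + 4*o^2 - 9*o - 36) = (o + 3)^2*(o^2 + o - 12) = (o + 3)^2*(o + 4)*(o - 3)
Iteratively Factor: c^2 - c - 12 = (c - 4)*(c + 3)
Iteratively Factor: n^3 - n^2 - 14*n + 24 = (n - 3)*(n^2 + 2*n - 8) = (n - 3)*(n + 4)*(n - 2)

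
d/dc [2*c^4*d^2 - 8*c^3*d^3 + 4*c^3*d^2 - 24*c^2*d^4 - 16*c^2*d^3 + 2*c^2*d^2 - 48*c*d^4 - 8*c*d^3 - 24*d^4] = 4*d^2*(2*c^3 - 6*c^2*d + 3*c^2 - 12*c*d^2 - 8*c*d + c - 12*d^2 - 2*d)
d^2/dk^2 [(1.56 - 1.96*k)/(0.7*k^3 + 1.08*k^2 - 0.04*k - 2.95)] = (-5.7624*k^5 + 0.282239999999998*k^4 + 14.187712*k^3 - 37.913376*k^2 - 18.543312*k + 10.407872)/(0.343*k^9 + 1.5876*k^8 + 2.39064*k^7 - 3.258228*k^6 - 13.517808*k^5 - 9.821856*k^4 + 19.039826*k^3 + 28.18194*k^2 - 1.0443*k - 25.672375)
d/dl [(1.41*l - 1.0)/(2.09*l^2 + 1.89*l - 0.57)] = (-2.9469*l^2 + 4.18*l + 1.0863)/(4.3681*l^4 + 7.9002*l^3 + 1.1895*l^2 - 2.1546*l + 0.3249)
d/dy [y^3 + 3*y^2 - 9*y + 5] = 3*y^2 + 6*y - 9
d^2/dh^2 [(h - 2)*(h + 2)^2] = 6*h + 4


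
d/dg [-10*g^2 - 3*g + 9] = -20*g - 3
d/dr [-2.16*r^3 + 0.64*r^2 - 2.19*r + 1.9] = -6.48*r^2 + 1.28*r - 2.19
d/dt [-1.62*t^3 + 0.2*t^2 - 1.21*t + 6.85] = -4.86*t^2 + 0.4*t - 1.21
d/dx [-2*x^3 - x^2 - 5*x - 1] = -6*x^2 - 2*x - 5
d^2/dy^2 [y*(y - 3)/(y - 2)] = -4/(y^3 - 6*y^2 + 12*y - 8)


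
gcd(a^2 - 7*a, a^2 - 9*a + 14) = a - 7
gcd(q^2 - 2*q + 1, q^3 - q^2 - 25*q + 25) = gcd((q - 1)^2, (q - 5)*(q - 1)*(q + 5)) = q - 1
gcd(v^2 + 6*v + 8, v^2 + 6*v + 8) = v^2 + 6*v + 8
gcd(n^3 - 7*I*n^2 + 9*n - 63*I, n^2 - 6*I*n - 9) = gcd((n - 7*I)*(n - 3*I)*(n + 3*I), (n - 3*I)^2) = n - 3*I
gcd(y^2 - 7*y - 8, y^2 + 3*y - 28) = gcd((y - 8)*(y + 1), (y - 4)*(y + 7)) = 1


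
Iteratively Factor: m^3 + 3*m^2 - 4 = (m - 1)*(m^2 + 4*m + 4) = (m - 1)*(m + 2)*(m + 2)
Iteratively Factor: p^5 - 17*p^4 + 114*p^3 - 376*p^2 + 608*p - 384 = (p - 3)*(p^4 - 14*p^3 + 72*p^2 - 160*p + 128) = (p - 3)*(p - 2)*(p^3 - 12*p^2 + 48*p - 64) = (p - 4)*(p - 3)*(p - 2)*(p^2 - 8*p + 16) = (p - 4)^2*(p - 3)*(p - 2)*(p - 4)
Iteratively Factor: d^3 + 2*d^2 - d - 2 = (d + 1)*(d^2 + d - 2) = (d + 1)*(d + 2)*(d - 1)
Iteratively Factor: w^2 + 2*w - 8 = (w + 4)*(w - 2)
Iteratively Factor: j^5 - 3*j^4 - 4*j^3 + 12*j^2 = (j)*(j^4 - 3*j^3 - 4*j^2 + 12*j) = j*(j + 2)*(j^3 - 5*j^2 + 6*j) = j*(j - 3)*(j + 2)*(j^2 - 2*j) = j*(j - 3)*(j - 2)*(j + 2)*(j)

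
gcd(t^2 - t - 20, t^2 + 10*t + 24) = t + 4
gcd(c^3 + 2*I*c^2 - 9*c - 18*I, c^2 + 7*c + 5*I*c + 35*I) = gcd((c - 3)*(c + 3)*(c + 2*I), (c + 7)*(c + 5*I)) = 1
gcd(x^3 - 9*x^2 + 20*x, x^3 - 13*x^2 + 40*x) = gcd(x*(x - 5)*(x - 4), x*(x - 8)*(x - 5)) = x^2 - 5*x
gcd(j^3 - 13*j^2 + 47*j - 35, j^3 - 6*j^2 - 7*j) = j - 7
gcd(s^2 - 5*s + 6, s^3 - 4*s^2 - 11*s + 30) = s - 2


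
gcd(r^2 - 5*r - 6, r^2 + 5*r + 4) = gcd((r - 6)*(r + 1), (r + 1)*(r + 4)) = r + 1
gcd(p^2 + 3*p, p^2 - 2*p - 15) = p + 3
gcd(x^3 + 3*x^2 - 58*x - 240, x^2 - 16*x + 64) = x - 8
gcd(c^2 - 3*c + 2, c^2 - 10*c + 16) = c - 2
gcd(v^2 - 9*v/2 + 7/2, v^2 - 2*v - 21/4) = v - 7/2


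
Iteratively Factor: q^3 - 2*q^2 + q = (q - 1)*(q^2 - q) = (q - 1)^2*(q)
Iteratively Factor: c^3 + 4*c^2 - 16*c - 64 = (c - 4)*(c^2 + 8*c + 16) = (c - 4)*(c + 4)*(c + 4)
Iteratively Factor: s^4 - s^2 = (s - 1)*(s^3 + s^2) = s*(s - 1)*(s^2 + s) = s*(s - 1)*(s + 1)*(s)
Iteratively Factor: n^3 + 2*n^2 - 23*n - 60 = (n - 5)*(n^2 + 7*n + 12) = (n - 5)*(n + 3)*(n + 4)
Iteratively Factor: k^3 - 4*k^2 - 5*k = (k)*(k^2 - 4*k - 5) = k*(k + 1)*(k - 5)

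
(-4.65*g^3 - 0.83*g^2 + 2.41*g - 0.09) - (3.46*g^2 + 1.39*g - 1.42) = -4.65*g^3 - 4.29*g^2 + 1.02*g + 1.33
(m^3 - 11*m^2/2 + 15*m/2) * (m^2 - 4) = m^5 - 11*m^4/2 + 7*m^3/2 + 22*m^2 - 30*m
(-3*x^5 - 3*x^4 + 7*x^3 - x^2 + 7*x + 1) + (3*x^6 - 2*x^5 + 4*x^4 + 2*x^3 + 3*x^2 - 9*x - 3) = 3*x^6 - 5*x^5 + x^4 + 9*x^3 + 2*x^2 - 2*x - 2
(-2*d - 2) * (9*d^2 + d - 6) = -18*d^3 - 20*d^2 + 10*d + 12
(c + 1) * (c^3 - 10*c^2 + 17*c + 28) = c^4 - 9*c^3 + 7*c^2 + 45*c + 28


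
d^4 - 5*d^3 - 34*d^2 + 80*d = d*(d - 8)*(d - 2)*(d + 5)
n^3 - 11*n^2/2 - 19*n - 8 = (n - 8)*(n + 1/2)*(n + 2)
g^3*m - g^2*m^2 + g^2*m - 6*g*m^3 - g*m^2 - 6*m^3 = (g - 3*m)*(g + 2*m)*(g*m + m)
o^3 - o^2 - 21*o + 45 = (o - 3)^2*(o + 5)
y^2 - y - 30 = (y - 6)*(y + 5)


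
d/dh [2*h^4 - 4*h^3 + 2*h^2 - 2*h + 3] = 8*h^3 - 12*h^2 + 4*h - 2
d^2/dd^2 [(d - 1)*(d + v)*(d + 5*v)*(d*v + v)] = 2*v*(6*d^2 + 18*d*v + 5*v^2 - 1)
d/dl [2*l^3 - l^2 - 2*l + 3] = 6*l^2 - 2*l - 2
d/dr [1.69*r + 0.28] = 1.69000000000000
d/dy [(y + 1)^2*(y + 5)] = (y + 1)*(3*y + 11)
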